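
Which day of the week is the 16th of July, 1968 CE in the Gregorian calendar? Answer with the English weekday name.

Tuesday

JDN 2440054 mod 7 = 1, and JDN 0 was a Monday, so this is a Tuesday.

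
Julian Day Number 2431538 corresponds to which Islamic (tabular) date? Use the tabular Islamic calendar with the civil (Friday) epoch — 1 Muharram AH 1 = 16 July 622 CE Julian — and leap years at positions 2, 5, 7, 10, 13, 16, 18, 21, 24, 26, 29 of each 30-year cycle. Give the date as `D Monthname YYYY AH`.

JDN 2431538 is 23 March 1945 in the Gregorian calendar.
In the tabular Islamic calendar that day is 8 Rabi' al-Thani 1364 AH.

8 Rabi' al-Thani 1364 AH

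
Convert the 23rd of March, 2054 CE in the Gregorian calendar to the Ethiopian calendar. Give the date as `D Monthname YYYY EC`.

Julian Day Number of the source date = 2471350.
Converting JDN 2471350 to the Ethiopian calendar gives 14 Megabit 2046 EC.

14 Megabit 2046 EC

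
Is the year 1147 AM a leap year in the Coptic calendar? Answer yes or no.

1147 mod 4 = 3; in the Coptic calendar a year is leap when year mod 4 = 3, so it is a leap year.

yes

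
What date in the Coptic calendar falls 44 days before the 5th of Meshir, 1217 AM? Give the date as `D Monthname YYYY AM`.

The starting date is JDN 2269328; 2269328 − 44 = 2269284.
JDN 2269284 corresponds to 21 Koiak 1217 AM.

21 Koiak 1217 AM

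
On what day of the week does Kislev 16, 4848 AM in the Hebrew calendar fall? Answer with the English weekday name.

Monday

Equivalently 21 November 1087 Gregorian, JDN 2118403.
JDN 2118403 mod 7 = 0, and JDN 0 was a Monday, so this is a Monday.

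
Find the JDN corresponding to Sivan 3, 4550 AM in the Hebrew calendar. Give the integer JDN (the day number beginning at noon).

2009746

Equivalently 25 May 790 (proleptic Gregorian).
JDN 2451545 is 1 January 2000 CE (Gregorian); the target day is −441799 days from there, so JDN = 2009746.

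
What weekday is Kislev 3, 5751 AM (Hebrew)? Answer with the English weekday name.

In the Gregorian calendar this is 20 November 1990 (JDN 2448216).
Since JDN mod 7 = 1 (0 = Monday), the day is Tuesday.

Tuesday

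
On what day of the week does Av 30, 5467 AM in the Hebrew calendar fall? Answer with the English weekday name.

In the Gregorian calendar this is 28 August 1707 (JDN 2344768).
Since JDN mod 7 = 6 (0 = Monday), the day is Sunday.

Sunday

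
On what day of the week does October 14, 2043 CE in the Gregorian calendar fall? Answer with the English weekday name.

Since JDN mod 7 = 2 (0 = Monday), the day is Wednesday.

Wednesday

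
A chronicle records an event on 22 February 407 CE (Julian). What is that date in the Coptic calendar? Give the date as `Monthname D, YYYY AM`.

Meshir 28, 123 AM

Both dates share Julian Day Number 1869767; in the Coptic calendar that is 28 Meshir 123 AM.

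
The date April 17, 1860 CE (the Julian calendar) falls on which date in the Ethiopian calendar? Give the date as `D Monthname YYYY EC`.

Julian Day Number of the source date = 2400530.
Converting JDN 2400530 to the Ethiopian calendar gives 22 Miyazya 1852 EC.

22 Miyazya 1852 EC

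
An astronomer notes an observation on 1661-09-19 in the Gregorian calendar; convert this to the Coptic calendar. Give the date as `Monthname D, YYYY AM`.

Thout 12, 1378 AM

Both dates share Julian Day Number 2327990; in the Coptic calendar that is 12 Thout 1378 AM.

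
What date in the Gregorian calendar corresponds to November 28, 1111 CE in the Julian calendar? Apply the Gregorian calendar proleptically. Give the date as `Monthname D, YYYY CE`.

The Julian–Gregorian offset here is 7 days (Julian trailing).
28 November 1111 Julian + 7 days → 5 December 1111 Gregorian.

December 5, 1111 CE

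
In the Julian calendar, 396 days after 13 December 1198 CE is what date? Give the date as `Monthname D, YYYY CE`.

JDN of 13 December 1198 CE = 2158974.
2158974 + 396 = 2159370.
JDN 2159370 in the Julian calendar is January 13, 1200 CE.

January 13, 1200 CE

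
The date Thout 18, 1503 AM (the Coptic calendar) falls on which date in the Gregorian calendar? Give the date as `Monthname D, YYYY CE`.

September 26, 1786 CE

Both dates share Julian Day Number 2373652; in the Gregorian calendar that is 26 September 1786 CE.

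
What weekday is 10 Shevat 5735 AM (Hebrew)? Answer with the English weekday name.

Equivalently 22 January 1975 Gregorian, JDN 2442435.
Since JDN mod 7 = 2 (0 = Monday), the day is Wednesday.

Wednesday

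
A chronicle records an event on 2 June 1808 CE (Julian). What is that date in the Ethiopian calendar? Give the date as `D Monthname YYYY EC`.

Julian Day Number of the source date = 2381583.
Converting JDN 2381583 to the Ethiopian calendar gives 8 Sene 1800 EC.

8 Sene 1800 EC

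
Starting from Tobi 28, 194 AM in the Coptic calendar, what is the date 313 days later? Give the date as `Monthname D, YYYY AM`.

Koiak 6, 195 AM

The starting date is JDN 1895670; 1895670 + 313 = 1895983.
JDN 1895983 corresponds to Koiak 6, 195 AM.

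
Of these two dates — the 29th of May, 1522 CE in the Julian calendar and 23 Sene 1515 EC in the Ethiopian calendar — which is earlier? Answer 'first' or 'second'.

The two dates have Julian Day Numbers 2277117 and 2277501 respectively.
Since 2277117 < 2277501, the first date comes first.

first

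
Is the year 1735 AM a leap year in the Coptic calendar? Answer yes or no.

1735 mod 4 = 3; in the Coptic calendar a year is leap when year mod 4 = 3, so it is a leap year.

yes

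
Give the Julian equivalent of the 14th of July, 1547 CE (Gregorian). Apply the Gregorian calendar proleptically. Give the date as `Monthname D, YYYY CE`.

July 4, 1547 CE

For dates in this range the Gregorian date is 10 days ahead of the Julian.
14 July 1547 Gregorian − 10 days → 4 July 1547 Julian.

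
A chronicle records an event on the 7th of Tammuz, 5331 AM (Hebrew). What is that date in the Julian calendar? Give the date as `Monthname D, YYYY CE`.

June 30, 1571 CE

Both dates share Julian Day Number 2295046; in the Julian calendar that is 30 June 1571 CE.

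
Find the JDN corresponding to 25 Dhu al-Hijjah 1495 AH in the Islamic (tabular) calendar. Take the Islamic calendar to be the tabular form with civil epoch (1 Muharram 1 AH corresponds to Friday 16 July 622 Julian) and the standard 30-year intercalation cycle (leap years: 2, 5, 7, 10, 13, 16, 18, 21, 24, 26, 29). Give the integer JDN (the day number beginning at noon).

In the Gregorian calendar the same day is 5 January 2073.
JDN 2299161 is 15 October 1582 CE (Gregorian); the target day is +179052 days from there, so JDN = 2478213.

2478213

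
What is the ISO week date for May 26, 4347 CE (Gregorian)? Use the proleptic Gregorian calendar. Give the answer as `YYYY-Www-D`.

The weekday is Monday (ISO weekday 1).
That Monday belongs to ISO week 22 of ISO year 4347.

4347-W22-1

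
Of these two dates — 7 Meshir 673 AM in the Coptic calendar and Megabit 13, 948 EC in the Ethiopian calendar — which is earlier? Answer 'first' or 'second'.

second

First date → JDN 2070634; second date → JDN 2070305.
JDN 2070305 < JDN 2070634, so the second date is earlier.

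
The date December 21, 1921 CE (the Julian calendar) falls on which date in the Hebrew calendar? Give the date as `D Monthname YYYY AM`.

3 Tevet 5682 AM

Both dates share Julian Day Number 2423058; in the Hebrew calendar that is 3 Tevet 5682 AM.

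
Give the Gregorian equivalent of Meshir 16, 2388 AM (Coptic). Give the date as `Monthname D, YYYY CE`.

February 29, 2672 CE

Both dates share Julian Day Number 2697047; in the Gregorian calendar that is 29 February 2672 CE.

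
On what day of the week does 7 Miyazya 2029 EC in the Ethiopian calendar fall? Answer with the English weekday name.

Wednesday

In the Gregorian calendar this is 15 April 2037 (JDN 2465164).
JDN 2465164 mod 7 = 2, and JDN 0 was a Monday, so this is a Wednesday.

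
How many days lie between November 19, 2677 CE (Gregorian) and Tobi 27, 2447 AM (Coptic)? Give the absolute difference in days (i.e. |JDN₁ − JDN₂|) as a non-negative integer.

19440

First date → JDN 2699137; second date → JDN 2718577.
The interval is |2699137 − 2718577| = 19440 days.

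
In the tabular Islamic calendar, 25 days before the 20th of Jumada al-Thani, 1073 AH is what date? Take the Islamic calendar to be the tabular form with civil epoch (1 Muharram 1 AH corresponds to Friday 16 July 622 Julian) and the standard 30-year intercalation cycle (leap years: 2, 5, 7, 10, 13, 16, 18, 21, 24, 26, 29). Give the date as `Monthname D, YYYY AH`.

Jumada al-Awwal 25, 1073 AH

Counting 25 days back from JDN 2328488 reaches JDN 2328463, which is Jumada al-Awwal 25, 1073 AH.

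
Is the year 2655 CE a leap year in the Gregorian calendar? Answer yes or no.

no

2655 is not divisible by 4, so it is a common year.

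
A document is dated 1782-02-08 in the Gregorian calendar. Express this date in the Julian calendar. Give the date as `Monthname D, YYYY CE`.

For dates in this range the Gregorian date is 11 days ahead of the Julian.
8 February 1782 Gregorian − 11 days → 28 January 1782 Julian.

January 28, 1782 CE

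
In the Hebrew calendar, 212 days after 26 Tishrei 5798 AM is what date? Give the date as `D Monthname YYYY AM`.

Counting 212 days forward from JDN 2465337 reaches JDN 2465549, which is 30 Nisan 5798 AM.

30 Nisan 5798 AM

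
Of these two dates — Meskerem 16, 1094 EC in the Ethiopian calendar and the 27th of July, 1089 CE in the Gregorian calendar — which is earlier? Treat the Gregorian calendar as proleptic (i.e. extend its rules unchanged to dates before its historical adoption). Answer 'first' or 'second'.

Converting both to JDN: 2123454 vs 2119017; the smaller is the second.

second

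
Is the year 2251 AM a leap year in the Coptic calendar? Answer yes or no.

yes

2251 mod 4 = 3; in the Coptic calendar a year is leap when year mod 4 = 3, so it is a leap year.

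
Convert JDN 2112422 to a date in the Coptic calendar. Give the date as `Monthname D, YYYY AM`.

Epip 7, 787 AM

JDN 2112422 is 7 July 1071 in the proleptic Gregorian calendar.
In the Coptic calendar that day is Epip 7, 787 AM.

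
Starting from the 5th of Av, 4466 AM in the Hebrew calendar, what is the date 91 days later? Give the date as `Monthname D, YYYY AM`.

Counting 91 days forward from JDN 1979125 reaches JDN 1979216, which is Cheshvan 7, 4467 AM.

Cheshvan 7, 4467 AM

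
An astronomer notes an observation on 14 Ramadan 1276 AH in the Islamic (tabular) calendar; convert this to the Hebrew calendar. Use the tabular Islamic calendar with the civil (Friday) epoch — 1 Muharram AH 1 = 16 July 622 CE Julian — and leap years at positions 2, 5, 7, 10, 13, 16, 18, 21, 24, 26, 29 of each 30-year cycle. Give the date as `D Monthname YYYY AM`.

13 Nisan 5620 AM

Julian Day Number of the source date = 2400506.
Converting JDN 2400506 to the Hebrew calendar gives 13 Nisan 5620 AM.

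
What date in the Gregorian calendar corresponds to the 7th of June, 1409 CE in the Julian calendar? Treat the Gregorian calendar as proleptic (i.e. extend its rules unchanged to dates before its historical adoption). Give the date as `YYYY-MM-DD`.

The Julian–Gregorian offset here is 9 days (Julian trailing).
7 June 1409 Julian + 9 days → 16 June 1409 Gregorian.

1409-06-16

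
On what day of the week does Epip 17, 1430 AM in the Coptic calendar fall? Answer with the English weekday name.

Equivalently 22 July 1714 Gregorian, JDN 2347288.
2347288 ≡ 6 (mod 7); counting from Monday = 0 gives Sunday.

Sunday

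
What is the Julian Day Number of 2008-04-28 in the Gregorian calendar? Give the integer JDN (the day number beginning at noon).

2454585

JDN 2400001 is 17 November 1858 CE (Gregorian), MJD 0; the target day is +54584 days from there, so JDN = 2454585.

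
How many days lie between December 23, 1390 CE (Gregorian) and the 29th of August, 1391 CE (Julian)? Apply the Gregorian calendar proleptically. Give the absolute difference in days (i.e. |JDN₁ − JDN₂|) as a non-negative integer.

257

First date → JDN 2229104; second date → JDN 2229361.
The interval is |2229104 − 2229361| = 257 days.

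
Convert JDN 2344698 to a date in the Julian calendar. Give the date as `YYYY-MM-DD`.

The Gregorian equivalent of JDN 2344698 is 19 June 1707.
In the Julian calendar that day is 1707-06-08.

1707-06-08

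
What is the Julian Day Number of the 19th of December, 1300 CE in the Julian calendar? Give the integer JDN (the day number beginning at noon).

2196236

Equivalently 27 December 1300 (proleptic Gregorian).
JDN 2400001 is 17 November 1858 CE (Gregorian), MJD 0; the target day is −203765 days from there, so JDN = 2196236.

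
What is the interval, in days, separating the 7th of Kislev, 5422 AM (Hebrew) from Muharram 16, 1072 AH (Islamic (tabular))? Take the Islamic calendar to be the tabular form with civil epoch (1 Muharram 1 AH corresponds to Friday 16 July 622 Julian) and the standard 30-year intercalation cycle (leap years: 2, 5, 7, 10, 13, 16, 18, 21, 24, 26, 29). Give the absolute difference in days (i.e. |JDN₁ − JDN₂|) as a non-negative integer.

79

First date → JDN 2328061; second date → JDN 2327982.
The interval is |2328061 − 2327982| = 79 days.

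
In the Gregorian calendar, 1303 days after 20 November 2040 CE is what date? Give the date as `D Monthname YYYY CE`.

JDN of 20 November 2040 CE = 2466479.
2466479 + 1303 = 2467782.
JDN 2467782 in the Gregorian calendar is 15 June 2044 CE.

15 June 2044 CE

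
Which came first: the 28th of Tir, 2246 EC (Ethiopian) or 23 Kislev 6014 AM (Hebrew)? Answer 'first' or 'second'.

second

First date → JDN 2544354; second date → JDN 2544300.
JDN 2544300 < JDN 2544354, so the second date is earlier.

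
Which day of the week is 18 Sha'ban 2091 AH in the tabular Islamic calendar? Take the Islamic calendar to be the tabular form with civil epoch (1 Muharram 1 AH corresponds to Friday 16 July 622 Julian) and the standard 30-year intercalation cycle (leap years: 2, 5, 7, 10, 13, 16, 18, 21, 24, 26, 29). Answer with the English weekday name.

In the Gregorian calendar this is 4 December 2650 (JDN 2689290).
JDN 2689290 mod 7 = 2, and JDN 0 was a Monday, so this is a Wednesday.

Wednesday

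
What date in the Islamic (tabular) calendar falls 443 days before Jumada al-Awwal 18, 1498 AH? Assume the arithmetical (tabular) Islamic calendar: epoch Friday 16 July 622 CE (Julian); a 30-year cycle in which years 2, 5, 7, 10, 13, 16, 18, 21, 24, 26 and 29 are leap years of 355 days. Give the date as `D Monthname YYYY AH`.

JDN of Jumada al-Awwal 18, 1498 AH = 2479062.
2479062 − 443 = 2478619.
JDN 2478619 in the tabular Islamic calendar is 17 Safar 1497 AH.

17 Safar 1497 AH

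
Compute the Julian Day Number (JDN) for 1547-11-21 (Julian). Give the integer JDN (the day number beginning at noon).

Equivalently 1 December 1547 (proleptic Gregorian).
JDN 2400001 is 17 November 1858 CE (Gregorian), MJD 0; the target day is −113577 days from there, so JDN = 2286424.

2286424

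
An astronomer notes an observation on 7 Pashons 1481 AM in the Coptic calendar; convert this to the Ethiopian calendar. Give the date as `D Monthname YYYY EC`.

7 Ginbot 1757 EC

Julian Day Number of the source date = 2365846.
Converting JDN 2365846 to the Ethiopian calendar gives 7 Ginbot 1757 EC.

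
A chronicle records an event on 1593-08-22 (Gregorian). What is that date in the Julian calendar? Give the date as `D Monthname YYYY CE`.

12 August 1593 CE

The Julian–Gregorian offset here is 10 days (Julian trailing).
22 August 1593 Gregorian − 10 days → 12 August 1593 Julian.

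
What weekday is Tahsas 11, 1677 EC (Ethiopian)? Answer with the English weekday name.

Sunday

Equivalently 17 December 1684 Gregorian, JDN 2336480.
Since JDN mod 7 = 6 (0 = Monday), the day is Sunday.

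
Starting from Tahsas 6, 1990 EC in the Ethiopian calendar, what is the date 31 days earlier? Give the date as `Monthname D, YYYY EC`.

Hidar 5, 1990 EC

Counting 31 days back from JDN 2450798 reaches JDN 2450767, which is Hidar 5, 1990 EC.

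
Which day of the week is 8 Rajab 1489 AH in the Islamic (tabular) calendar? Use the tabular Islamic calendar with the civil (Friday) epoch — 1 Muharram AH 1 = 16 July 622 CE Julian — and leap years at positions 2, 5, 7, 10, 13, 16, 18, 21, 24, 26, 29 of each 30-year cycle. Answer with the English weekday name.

Tuesday

This is JDN 2475922 (28 September 2066 Gregorian).
JDN 2475922 mod 7 = 1, and JDN 0 was a Monday, so this is a Tuesday.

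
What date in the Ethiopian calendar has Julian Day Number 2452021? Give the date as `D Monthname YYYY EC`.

13 Miyazya 1993 EC

The Gregorian equivalent of JDN 2452021 is 21 April 2001.
In the Ethiopian calendar that day is 13 Miyazya 1993 EC.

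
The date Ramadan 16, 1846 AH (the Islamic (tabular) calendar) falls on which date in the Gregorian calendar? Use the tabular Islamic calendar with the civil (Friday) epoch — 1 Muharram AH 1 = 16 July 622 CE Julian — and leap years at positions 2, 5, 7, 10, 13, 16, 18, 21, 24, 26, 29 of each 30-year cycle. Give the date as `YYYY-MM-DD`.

2413-04-17

Julian Day Number of the source date = 2602497.
Converting JDN 2602497 to the Gregorian calendar gives 17 April 2413 CE.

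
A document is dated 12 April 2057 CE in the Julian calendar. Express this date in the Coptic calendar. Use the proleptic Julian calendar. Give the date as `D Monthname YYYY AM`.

17 Parmouti 1773 AM

The source date corresponds to 25 April 2057 in the Gregorian calendar (JDN 2472479).
That day falls on 17 Parmouti 1773 AM in the Coptic calendar.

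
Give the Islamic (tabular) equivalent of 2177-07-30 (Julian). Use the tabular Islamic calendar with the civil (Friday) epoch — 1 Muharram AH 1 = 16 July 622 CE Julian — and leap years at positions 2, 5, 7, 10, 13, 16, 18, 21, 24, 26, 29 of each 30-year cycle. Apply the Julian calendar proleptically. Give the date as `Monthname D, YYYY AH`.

Shawwal 18, 1603 AH

Both dates share Julian Day Number 2516418; in the tabular Islamic calendar that is 18 Shawwal 1603 AH.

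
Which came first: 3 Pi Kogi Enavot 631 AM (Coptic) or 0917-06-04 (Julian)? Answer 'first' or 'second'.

Converting both to JDN: 2055499 vs 2056147; the smaller is the first.

first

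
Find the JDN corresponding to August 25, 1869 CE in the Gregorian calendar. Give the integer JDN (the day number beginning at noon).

JDN 2299161 is 15 October 1582 CE (Gregorian); the target day is +104774 days from there, so JDN = 2403935.

2403935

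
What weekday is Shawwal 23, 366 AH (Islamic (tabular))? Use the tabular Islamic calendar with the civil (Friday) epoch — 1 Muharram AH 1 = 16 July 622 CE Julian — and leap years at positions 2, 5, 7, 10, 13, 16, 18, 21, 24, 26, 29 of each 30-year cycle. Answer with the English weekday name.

In the proleptic Gregorian calendar this is 19 June 977 (JDN 2078072).
Since JDN mod 7 = 3 (0 = Monday), the day is Thursday.

Thursday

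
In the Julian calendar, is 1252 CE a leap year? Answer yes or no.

yes

1252 mod 4 = 0, so it is a leap year in the Julian calendar.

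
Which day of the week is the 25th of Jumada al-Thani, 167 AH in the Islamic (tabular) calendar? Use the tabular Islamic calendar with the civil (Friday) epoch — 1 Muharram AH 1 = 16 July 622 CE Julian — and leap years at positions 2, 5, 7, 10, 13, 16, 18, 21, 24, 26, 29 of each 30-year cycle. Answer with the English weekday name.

This is JDN 2007437 (28 January 784 Gregorian).
JDN 2007437 mod 7 = 5, and JDN 0 was a Monday, so this is a Saturday.

Saturday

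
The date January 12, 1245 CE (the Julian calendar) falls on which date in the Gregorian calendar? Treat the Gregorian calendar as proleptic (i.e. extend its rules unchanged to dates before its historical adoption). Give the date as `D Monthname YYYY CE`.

The Julian–Gregorian offset here is 7 days (Julian trailing).
12 January 1245 Julian + 7 days → 19 January 1245 Gregorian.

19 January 1245 CE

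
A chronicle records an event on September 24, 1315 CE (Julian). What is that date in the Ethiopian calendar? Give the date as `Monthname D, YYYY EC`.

The source date corresponds to 2 October 1315 in the proleptic Gregorian calendar (JDN 2201628).
That day falls on 26 Meskerem 1308 EC in the Ethiopian calendar.

Meskerem 26, 1308 EC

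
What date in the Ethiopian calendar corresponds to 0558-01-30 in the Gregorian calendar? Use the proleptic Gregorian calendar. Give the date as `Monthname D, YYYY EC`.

Yekatit 3, 550 EC

Both dates share Julian Day Number 1924895; in the Ethiopian calendar that is 3 Yekatit 550 EC.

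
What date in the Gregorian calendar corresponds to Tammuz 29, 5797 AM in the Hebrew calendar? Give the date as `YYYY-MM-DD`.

Both dates share Julian Day Number 2465252; in the Gregorian calendar that is 12 July 2037 CE.

2037-07-12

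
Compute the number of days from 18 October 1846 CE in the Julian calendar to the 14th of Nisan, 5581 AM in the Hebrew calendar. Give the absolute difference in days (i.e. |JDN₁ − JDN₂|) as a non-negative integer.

JDN of the first date = 2395600.
JDN of the second date = 2386272.
|2386272 − 2395600| = 9328.

9328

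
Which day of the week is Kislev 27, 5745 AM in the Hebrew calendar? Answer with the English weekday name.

Equivalently 21 December 1984 Gregorian, JDN 2446056.
2446056 ≡ 4 (mod 7); counting from Monday = 0 gives Friday.

Friday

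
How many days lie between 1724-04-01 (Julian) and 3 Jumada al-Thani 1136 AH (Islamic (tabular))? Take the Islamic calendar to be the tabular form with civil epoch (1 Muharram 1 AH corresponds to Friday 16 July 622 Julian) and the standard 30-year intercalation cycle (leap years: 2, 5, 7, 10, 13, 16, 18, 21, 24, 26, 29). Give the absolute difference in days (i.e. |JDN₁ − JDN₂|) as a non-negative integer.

44

JDN of the first date = 2350840.
JDN of the second date = 2350796.
|2350796 − 2350840| = 44.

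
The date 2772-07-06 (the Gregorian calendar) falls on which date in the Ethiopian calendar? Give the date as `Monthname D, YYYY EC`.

Sene 23, 2764 EC

Both dates share Julian Day Number 2733699; in the Ethiopian calendar that is 23 Sene 2764 EC.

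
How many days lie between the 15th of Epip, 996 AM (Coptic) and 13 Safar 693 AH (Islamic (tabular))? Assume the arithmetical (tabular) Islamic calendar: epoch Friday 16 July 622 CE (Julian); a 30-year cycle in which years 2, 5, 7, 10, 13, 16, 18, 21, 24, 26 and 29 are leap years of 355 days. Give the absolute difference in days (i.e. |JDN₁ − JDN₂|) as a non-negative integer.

JDN of the first date = 2188768.
JDN of the second date = 2193704.
|2193704 − 2188768| = 4936.

4936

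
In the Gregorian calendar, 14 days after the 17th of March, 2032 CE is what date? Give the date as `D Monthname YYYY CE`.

31 March 2032 CE

The starting date is JDN 2463309; 2463309 + 14 = 2463323.
JDN 2463323 corresponds to 31 March 2032 CE.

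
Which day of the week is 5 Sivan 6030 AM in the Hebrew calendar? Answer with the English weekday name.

This is JDN 2550306 (26 May 2270 Gregorian).
Since JDN mod 7 = 3 (0 = Monday), the day is Thursday.

Thursday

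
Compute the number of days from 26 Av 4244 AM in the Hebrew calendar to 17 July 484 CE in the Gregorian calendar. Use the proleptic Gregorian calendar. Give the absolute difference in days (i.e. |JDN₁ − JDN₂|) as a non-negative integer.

18

JDN of the first date = 1898054.
JDN of the second date = 1898036.
|1898036 − 1898054| = 18.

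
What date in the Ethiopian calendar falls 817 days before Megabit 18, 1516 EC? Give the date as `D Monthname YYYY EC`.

22 Tahsas 1514 EC

JDN of Megabit 18, 1516 EC = 2277772.
2277772 − 817 = 2276955.
JDN 2276955 in the Ethiopian calendar is 22 Tahsas 1514 EC.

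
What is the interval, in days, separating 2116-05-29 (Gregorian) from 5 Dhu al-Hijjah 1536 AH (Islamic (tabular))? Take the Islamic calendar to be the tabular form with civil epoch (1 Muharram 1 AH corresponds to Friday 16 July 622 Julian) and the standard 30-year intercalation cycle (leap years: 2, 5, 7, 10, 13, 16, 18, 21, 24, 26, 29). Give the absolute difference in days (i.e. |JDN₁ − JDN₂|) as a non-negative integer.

1340

JDN of the first date = 2494062.
JDN of the second date = 2492722.
|2492722 − 2494062| = 1340.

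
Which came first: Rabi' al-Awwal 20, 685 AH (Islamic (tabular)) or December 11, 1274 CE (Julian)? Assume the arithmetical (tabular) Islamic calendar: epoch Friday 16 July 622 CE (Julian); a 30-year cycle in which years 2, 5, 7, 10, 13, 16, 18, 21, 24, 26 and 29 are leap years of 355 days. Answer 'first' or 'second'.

First date → JDN 2190905; second date → JDN 2186731.
JDN 2186731 < JDN 2190905, so the second date is earlier.

second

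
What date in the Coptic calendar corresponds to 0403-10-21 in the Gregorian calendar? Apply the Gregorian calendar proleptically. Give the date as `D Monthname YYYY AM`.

22 Paopi 120 AM

Julian Day Number of the source date = 1868546.
Converting JDN 1868546 to the Coptic calendar gives 22 Paopi 120 AM.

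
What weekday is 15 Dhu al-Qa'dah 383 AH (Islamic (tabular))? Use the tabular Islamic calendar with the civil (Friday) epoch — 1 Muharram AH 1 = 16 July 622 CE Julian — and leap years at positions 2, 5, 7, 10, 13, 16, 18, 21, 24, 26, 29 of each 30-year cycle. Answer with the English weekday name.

Equivalently 6 January 994 Gregorian, JDN 2084117.
2084117 ≡ 0 (mod 7); counting from Monday = 0 gives Monday.

Monday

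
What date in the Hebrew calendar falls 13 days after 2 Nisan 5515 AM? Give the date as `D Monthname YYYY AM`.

JDN of 2 Nisan 5515 AM = 2362133.
2362133 + 13 = 2362146.
JDN 2362146 in the Hebrew calendar is 15 Nisan 5515 AM.

15 Nisan 5515 AM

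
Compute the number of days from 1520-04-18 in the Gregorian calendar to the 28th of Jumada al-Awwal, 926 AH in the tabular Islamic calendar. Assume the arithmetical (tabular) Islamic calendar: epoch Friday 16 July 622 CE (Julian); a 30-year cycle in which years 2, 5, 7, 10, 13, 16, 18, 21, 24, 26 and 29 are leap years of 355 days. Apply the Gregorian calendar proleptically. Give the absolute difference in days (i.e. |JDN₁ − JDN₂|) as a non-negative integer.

First date → JDN 2276336; second date → JDN 2276374.
The interval is |2276336 − 2276374| = 38 days.

38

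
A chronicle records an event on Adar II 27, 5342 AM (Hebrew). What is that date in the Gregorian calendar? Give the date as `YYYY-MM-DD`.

1582-03-31

Julian Day Number of the source date = 2298963.
Converting JDN 2298963 to the Gregorian calendar gives 31 March 1582 CE.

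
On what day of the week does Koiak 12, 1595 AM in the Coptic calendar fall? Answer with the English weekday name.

Friday

This is JDN 2407339 (20 December 1878 Gregorian).
2407339 ≡ 4 (mod 7); counting from Monday = 0 gives Friday.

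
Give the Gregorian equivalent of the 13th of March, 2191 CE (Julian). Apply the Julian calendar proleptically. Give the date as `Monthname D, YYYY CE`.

March 27, 2191 CE

The Julian–Gregorian offset here is 14 days (Julian trailing).
13 March 2191 Julian + 14 days → 27 March 2191 Gregorian.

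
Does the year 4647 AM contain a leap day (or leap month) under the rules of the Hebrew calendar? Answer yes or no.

yes

Hebrew year 4647 is year 11 of its 19-year Metonic cycle; leap years are at positions 3, 6, 8, 11, 14, 17, 19, so it is a leap year (13 months).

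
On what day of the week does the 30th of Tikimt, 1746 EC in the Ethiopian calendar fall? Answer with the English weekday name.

Equivalently 7 November 1753 Gregorian, JDN 2361641.
2361641 ≡ 2 (mod 7); counting from Monday = 0 gives Wednesday.

Wednesday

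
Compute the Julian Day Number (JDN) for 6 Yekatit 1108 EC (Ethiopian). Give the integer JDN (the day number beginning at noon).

Equivalently 8 February 1116 (proleptic Gregorian).
JDN 2451545 is 1 January 2000 CE (Gregorian); the target day is −322837 days from there, so JDN = 2128708.

2128708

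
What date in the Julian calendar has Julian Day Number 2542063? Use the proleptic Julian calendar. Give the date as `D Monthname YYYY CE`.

The Gregorian equivalent of JDN 2542063 is 31 October 2247.
In the Julian calendar that day is 16 October 2247 CE.

16 October 2247 CE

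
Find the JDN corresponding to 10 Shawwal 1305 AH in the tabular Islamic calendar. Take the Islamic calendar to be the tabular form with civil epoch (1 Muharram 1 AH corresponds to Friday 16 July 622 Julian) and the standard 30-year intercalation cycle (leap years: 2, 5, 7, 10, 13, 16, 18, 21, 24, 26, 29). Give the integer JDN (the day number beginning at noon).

2410809

In the Gregorian calendar the same day is 20 June 1888.
JDN 2400001 is 17 November 1858 CE (Gregorian), MJD 0; the target day is +10808 days from there, so JDN = 2410809.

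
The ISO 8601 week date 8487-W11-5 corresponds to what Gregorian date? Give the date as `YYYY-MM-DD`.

ISO week 1 of 8487 is the week containing the first Thursday of 8487.
Week 11, day 5 (Friday) lands on 8487-03-14.

8487-03-14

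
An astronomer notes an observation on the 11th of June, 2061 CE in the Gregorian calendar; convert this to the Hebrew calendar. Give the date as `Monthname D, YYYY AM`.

Both dates share Julian Day Number 2473987; in the Hebrew calendar that is 23 Sivan 5821 AM.

Sivan 23, 5821 AM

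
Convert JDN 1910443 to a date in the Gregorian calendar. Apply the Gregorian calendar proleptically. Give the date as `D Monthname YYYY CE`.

7 July 518 CE

JDN 2451545 is 1 Jan 2000; 1910443 is −541102 days from there.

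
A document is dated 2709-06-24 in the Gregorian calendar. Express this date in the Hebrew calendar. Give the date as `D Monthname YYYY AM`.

24 Sivan 6469 AM

Both dates share Julian Day Number 2710676; in the Hebrew calendar that is 24 Sivan 6469 AM.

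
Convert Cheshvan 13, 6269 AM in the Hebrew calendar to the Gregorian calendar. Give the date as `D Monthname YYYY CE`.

8 November 2508 CE

Both dates share Julian Day Number 2637400; in the Gregorian calendar that is 8 November 2508 CE.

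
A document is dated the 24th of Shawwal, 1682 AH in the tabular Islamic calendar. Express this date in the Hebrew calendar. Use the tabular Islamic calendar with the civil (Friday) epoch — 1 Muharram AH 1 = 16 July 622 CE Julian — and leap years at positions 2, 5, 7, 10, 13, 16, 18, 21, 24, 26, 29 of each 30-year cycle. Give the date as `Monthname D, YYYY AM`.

Nisan 24, 6014 AM

Both dates share Julian Day Number 2544419; in the Hebrew calendar that is 24 Nisan 6014 AM.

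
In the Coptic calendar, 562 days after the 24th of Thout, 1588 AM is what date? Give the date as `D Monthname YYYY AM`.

11 Parmouti 1589 AM

The starting date is JDN 2404705; 2404705 + 562 = 2405267.
JDN 2405267 corresponds to 11 Parmouti 1589 AM.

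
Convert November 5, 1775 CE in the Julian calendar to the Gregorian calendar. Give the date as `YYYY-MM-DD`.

At this point the Julian calendar is 11 days behind the Gregorian.
5 November 1775 Julian + 11 days → 16 November 1775 Gregorian.

1775-11-16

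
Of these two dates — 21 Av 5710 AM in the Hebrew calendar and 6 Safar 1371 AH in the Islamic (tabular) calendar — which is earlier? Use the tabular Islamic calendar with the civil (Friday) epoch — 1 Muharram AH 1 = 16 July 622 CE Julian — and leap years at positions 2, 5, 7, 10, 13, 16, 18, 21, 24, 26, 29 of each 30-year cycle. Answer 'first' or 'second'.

first

The two dates have Julian Day Numbers 2433498 and 2433957 respectively.
Since 2433498 < 2433957, the first date comes first.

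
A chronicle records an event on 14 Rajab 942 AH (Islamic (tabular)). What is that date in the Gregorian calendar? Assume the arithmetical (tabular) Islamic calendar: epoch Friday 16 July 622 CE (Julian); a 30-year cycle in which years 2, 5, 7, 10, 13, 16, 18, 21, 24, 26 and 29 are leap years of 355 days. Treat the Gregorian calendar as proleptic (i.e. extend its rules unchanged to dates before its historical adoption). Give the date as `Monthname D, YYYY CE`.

January 18, 1536 CE

Julian Day Number of the source date = 2282089.
Converting JDN 2282089 to the Gregorian calendar gives 18 January 1536 CE.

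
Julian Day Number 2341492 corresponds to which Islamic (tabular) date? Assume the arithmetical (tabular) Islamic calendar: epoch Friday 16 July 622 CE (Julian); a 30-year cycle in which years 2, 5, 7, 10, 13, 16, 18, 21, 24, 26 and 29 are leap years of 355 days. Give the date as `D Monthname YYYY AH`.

JDN 2341492 is 7 September 1698 in the Gregorian calendar.
In the tabular Islamic calendar that day is 1 Rabi' al-Awwal 1110 AH.

1 Rabi' al-Awwal 1110 AH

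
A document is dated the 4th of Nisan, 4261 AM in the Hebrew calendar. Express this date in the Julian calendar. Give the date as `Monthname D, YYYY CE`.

March 9, 501 CE

Both dates share Julian Day Number 1904116; in the Julian calendar that is 9 March 501 CE.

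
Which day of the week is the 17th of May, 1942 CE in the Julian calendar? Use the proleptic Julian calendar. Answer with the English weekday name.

Saturday

In the Gregorian calendar this is 30 May 1942 (JDN 2430510).
Since JDN mod 7 = 5 (0 = Monday), the day is Saturday.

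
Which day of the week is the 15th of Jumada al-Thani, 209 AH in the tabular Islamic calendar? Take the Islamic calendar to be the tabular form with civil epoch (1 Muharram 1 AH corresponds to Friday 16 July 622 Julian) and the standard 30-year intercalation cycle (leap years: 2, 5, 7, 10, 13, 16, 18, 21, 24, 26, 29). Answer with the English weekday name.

In the proleptic Gregorian calendar this is 17 October 824 (JDN 2022310).
JDN 2022310 mod 7 = 3, and JDN 0 was a Monday, so this is a Thursday.

Thursday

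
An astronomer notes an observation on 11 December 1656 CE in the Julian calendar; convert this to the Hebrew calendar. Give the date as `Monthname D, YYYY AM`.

Tevet 5, 5417 AM

The source date corresponds to 21 December 1656 in the Gregorian calendar (JDN 2326257).
That day falls on 5 Tevet 5417 AM in the Hebrew calendar.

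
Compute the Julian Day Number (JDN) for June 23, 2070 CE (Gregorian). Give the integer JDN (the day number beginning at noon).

2477286

JDN 2451545 is 1 January 2000 CE (Gregorian); the target day is +25741 days from there, so JDN = 2477286.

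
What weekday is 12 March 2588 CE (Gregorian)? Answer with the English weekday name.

Wednesday

Since JDN mod 7 = 2 (0 = Monday), the day is Wednesday.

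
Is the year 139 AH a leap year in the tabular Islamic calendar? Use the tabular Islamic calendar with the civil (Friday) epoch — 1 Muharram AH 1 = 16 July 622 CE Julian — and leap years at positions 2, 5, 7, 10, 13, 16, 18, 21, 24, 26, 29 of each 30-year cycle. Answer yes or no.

no

Year 139 AH is year 19 of its 30-year cycle; leap positions are 2, 5, 7, 10, 13, 16, 18, 21, 24, 26, 29, so it is a common year (354 days).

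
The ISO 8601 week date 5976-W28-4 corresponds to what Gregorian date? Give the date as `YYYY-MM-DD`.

5976-07-08

ISO week 1 of 5976 is the week containing the first Thursday of 5976.
Week 28, day 4 (Thursday) lands on 5976-07-08.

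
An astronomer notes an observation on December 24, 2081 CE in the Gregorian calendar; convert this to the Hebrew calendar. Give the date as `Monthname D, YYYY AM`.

Kislev 22, 5842 AM

Julian Day Number of the source date = 2481488.
Converting JDN 2481488 to the Hebrew calendar gives 22 Kislev 5842 AM.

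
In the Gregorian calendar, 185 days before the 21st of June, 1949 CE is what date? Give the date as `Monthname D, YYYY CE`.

December 18, 1948 CE

Counting 185 days back from JDN 2433089 reaches JDN 2432904, which is December 18, 1948 CE.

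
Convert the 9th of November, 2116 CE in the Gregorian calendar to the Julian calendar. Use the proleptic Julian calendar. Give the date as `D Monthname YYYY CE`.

The Julian–Gregorian offset here is 14 days (Julian trailing).
9 November 2116 Gregorian − 14 days → 26 October 2116 Julian.

26 October 2116 CE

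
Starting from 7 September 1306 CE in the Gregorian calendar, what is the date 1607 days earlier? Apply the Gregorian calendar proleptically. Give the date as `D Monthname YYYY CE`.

14 April 1302 CE

JDN of 7 September 1306 CE = 2198316.
2198316 − 1607 = 2196709.
JDN 2196709 in the Gregorian calendar is 14 April 1302 CE.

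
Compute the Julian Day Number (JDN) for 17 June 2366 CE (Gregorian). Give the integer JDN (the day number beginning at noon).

2585391

JDN 2299161 is 15 October 1582 CE (Gregorian); the target day is +286230 days from there, so JDN = 2585391.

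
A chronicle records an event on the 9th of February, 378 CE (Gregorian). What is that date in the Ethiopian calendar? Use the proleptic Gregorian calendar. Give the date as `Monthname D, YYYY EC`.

Yekatit 14, 370 EC

Both dates share Julian Day Number 1859161; in the Ethiopian calendar that is 14 Yekatit 370 EC.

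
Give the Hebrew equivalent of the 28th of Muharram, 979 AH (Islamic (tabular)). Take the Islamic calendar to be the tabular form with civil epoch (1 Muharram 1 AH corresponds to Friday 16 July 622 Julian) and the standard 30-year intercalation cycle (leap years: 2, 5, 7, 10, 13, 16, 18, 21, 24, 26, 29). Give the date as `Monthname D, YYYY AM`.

Julian Day Number of the source date = 2295038.
Converting JDN 2295038 to the Hebrew calendar gives 29 Sivan 5331 AM.

Sivan 29, 5331 AM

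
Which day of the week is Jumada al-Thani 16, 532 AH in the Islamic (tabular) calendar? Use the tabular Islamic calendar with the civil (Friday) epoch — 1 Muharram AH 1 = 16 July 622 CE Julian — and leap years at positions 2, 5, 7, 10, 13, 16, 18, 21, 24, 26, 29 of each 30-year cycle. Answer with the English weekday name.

In the proleptic Gregorian calendar this is 8 March 1138 (JDN 2136772).
Since JDN mod 7 = 1 (0 = Monday), the day is Tuesday.

Tuesday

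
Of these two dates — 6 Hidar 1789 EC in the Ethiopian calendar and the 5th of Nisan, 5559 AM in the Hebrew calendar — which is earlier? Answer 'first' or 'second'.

The two dates have Julian Day Numbers 2377353 and 2378231 respectively.
Since 2377353 < 2378231, the first date comes first.

first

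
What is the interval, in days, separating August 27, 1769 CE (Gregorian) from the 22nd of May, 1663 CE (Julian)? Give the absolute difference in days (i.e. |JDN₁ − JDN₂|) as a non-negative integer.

First date → JDN 2367413; second date → JDN 2328610.
The interval is |2367413 − 2328610| = 38803 days.

38803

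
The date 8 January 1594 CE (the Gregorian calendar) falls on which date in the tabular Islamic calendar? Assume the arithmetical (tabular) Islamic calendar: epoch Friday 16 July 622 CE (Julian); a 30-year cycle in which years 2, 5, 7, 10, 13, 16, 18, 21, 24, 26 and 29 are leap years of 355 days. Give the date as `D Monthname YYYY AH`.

15 Rabi' al-Thani 1002 AH

Julian Day Number of the source date = 2303264.
Converting JDN 2303264 to the tabular Islamic calendar gives 15 Rabi' al-Thani 1002 AH.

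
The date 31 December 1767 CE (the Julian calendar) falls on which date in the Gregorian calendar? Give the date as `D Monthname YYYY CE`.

11 January 1768 CE

The Julian–Gregorian offset here is 11 days (Julian trailing).
31 December 1767 Julian + 11 days → 11 January 1768 Gregorian.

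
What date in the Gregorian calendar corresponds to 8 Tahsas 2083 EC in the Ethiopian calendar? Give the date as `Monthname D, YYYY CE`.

December 17, 2090 CE

Julian Day Number of the source date = 2484768.
Converting JDN 2484768 to the Gregorian calendar gives 17 December 2090 CE.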